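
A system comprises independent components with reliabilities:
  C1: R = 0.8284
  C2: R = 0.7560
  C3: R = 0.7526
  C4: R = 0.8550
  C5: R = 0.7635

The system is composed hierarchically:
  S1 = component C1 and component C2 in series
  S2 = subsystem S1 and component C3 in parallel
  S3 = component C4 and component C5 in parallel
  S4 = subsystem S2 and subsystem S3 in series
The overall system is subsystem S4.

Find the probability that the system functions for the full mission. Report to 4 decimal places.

Series (C1 and C2): 0.828400 × 0.756000 = 0.626270
Parallel ([0.626270] and C3): 1 − (1 − 0.626270)(1 − 0.752600) = 0.907539
Parallel (C4 and C5): 1 − (1 − 0.855000)(1 − 0.763500) = 0.965708
Series ([0.907539] and [0.965708]): 0.907539 × 0.965708 = 0.8764

0.8764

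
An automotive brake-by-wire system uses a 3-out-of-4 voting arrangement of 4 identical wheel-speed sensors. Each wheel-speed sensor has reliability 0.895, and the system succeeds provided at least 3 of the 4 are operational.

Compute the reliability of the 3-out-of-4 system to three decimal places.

R = Σ_{i=3}^{4} C(4,i) p^i (1−p)^{4−i} with p = 0.895
C(4,3)·0.895^3·0.105^1 = 0.30111
C(4,4)·0.895^4·0.105^0 = 0.64164
Sum = 0.943

0.943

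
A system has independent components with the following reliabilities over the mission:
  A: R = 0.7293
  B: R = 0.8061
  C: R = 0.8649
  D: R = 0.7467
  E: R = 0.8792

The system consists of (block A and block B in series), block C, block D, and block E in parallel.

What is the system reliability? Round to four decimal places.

0.9983

Series (A and B): 0.729300 × 0.806100 = 0.587889
Parallel ([0.587889], C, D, and E): 1 − (1 − 0.587889)(1 − 0.864900)(1 − 0.746700)(1 − 0.879200) = 0.9983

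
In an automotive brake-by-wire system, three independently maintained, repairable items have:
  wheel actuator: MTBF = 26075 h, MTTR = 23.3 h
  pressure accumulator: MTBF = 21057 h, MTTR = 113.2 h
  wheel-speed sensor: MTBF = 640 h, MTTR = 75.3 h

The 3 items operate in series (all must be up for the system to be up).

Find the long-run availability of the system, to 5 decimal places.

A(wheel actuator) = MTBF/(MTBF+MTTR) = 26075/(26075+23.3) = 0.999107
A(pressure accumulator) = MTBF/(MTBF+MTTR) = 21057/(21057+113.2) = 0.994653
A(wheel-speed sensor) = MTBF/(MTBF+MTTR) = 640/(640+75.3) = 0.894729
Series availability: 0.999107 × 0.994653 × 0.894729 = 0.88915

0.88915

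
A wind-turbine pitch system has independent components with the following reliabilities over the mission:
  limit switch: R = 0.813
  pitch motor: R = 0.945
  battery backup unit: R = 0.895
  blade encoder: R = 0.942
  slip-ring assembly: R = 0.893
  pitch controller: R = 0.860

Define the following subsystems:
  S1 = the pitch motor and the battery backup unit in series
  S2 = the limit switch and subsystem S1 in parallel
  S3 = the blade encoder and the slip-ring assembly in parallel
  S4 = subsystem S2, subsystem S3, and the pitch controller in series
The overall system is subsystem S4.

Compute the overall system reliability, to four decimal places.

0.8300

Series (pitch motor and battery backup unit): 0.945000 × 0.895000 = 0.845775
Parallel (limit switch and [0.845775]): 1 − (1 − 0.813000)(1 − 0.845775) = 0.971160
Parallel (blade encoder and slip-ring assembly): 1 − (1 − 0.942000)(1 − 0.893000) = 0.993794
Series ([0.971160], [0.993794], and pitch controller): 0.971160 × 0.993794 × 0.860000 = 0.8300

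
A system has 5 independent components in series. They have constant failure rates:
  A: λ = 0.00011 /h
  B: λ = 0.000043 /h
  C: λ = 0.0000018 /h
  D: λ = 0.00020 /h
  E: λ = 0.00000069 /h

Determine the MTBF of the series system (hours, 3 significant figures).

Series of exponential components: λ_sys = Σ λ_i
λ_sys = 0.00011 + 0.000043 + 0.0000018 + 0.00020 + 0.00000069 = 3.5549e-04 /h
MTBF = 1 / λ_sys = 2810 h

2810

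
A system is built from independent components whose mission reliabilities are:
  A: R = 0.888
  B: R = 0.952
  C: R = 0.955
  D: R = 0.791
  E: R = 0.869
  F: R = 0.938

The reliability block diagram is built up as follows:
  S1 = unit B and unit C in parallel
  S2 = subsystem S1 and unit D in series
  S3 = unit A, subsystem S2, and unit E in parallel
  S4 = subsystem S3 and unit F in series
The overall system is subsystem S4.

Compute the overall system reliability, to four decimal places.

Parallel (B and C): 1 − (1 − 0.952000)(1 − 0.955000) = 0.997840
Series ([0.997840] and D): 0.997840 × 0.791000 = 0.789291
Parallel (A, [0.789291], and E): 1 − (1 − 0.888000)(1 − 0.789291)(1 − 0.869000) = 0.996908
Series ([0.996908] and F): 0.996908 × 0.938000 = 0.9351

0.9351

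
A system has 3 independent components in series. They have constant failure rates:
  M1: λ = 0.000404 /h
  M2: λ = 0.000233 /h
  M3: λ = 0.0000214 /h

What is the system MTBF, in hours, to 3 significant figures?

Series of exponential components: λ_sys = Σ λ_i
λ_sys = 0.000404 + 0.000233 + 0.0000214 = 6.5840e-04 /h
MTBF = 1 / λ_sys = 1520 h

1520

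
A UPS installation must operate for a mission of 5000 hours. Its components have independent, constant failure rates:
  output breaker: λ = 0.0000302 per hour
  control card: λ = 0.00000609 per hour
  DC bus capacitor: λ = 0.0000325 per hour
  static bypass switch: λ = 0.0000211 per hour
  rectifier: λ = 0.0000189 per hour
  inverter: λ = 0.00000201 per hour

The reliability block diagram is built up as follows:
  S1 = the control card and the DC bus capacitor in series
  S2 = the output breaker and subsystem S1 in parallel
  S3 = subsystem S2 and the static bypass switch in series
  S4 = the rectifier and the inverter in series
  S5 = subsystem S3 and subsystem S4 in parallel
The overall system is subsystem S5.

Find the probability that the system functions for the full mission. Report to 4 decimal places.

R(output breaker) = exp(−0.0000302 × 5000) = 0.859848
R(control card) = exp(−0.00000609 × 5000) = 0.970009
R(DC bus capacitor) = exp(−0.0000325 × 5000) = 0.850016
R(static bypass switch) = exp(−0.0000211 × 5000) = 0.899874
R(rectifier) = exp(−0.0000189 × 5000) = 0.909828
R(inverter) = exp(−0.00000201 × 5000) = 0.990000
Series (control card and DC bus capacitor): 0.970009 × 0.850016 = 0.824523
Parallel (output breaker and [0.824523]): 1 − (1 − 0.859848)(1 − 0.824523) = 0.975407
Series ([0.975407] and static bypass switch): 0.975407 × 0.899874 = 0.877743
Series (rectifier and inverter): 0.909828 × 0.990000 = 0.900730
Parallel ([0.877743] and [0.900730]): 1 − (1 − 0.877743)(1 − 0.900730) = 0.9879

0.9879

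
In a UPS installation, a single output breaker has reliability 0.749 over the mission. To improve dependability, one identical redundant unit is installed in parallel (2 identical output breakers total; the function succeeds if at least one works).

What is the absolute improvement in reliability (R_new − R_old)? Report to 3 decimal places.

0.188

R_before = 0.749
R_after = 1 − (1 − 0.749)^2 = 0.937
ΔR = 0.937 − 0.749 = 0.188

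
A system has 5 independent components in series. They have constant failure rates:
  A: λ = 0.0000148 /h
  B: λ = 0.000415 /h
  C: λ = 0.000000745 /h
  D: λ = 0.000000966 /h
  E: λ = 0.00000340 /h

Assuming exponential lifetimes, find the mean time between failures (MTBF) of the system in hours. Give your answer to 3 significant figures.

Series of exponential components: λ_sys = Σ λ_i
λ_sys = 0.0000148 + 0.000415 + 0.000000745 + 0.000000966 + 0.00000340 = 4.3491e-04 /h
MTBF = 1 / λ_sys = 2300 h

2300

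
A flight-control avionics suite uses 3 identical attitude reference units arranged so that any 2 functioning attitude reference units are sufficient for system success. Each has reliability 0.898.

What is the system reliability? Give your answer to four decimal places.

R = Σ_{i=2}^{3} C(3,i) p^i (1−p)^{3−i} with p = 0.898
C(3,2)·0.898^2·0.102^1 = 0.246760
C(3,3)·0.898^3·0.102^0 = 0.724151
Sum = 0.9709

0.9709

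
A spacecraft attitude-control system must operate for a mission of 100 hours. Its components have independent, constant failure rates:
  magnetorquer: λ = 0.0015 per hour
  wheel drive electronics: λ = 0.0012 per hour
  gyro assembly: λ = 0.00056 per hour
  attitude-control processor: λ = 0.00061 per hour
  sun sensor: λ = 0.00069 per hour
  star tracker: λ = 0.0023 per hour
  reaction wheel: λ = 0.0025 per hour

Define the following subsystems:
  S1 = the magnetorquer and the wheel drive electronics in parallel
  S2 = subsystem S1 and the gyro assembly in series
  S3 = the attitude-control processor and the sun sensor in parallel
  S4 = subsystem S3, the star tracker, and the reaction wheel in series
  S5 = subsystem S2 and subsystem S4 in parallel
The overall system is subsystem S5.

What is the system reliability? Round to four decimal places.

R(magnetorquer) = exp(−0.0015 × 100) = 0.860708
R(wheel drive electronics) = exp(−0.0012 × 100) = 0.886920
R(gyro assembly) = exp(−0.00056 × 100) = 0.945539
R(attitude-control processor) = exp(−0.00061 × 100) = 0.940823
R(sun sensor) = exp(−0.00069 × 100) = 0.933327
R(star tracker) = exp(−0.0023 × 100) = 0.794534
R(reaction wheel) = exp(−0.0025 × 100) = 0.778801
Parallel (magnetorquer and wheel drive electronics): 1 − (1 − 0.860708)(1 − 0.886920) = 0.984249
Series ([0.984249] and gyro assembly): 0.984249 × 0.945539 = 0.930646
Parallel (attitude-control processor and sun sensor): 1 − (1 − 0.940823)(1 − 0.933327) = 0.996054
Series ([0.996054], star tracker, and reaction wheel): 0.996054 × 0.794534 × 0.778801 = 0.616342
Parallel ([0.930646] and [0.616342]): 1 − (1 − 0.930646)(1 − 0.616342) = 0.9734

0.9734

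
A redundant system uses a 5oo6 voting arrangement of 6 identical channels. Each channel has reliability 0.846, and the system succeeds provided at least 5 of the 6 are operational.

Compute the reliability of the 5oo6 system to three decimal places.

R = Σ_{i=5}^{6} C(6,i) p^i (1−p)^{6−i} with p = 0.846
C(6,5)·0.846^5·0.154^1 = 0.40043
C(6,6)·0.846^6·0.154^0 = 0.36663
Sum = 0.767

0.767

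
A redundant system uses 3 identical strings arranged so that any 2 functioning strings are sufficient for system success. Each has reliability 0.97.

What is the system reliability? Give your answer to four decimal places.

R = Σ_{i=2}^{3} C(3,i) p^i (1−p)^{3−i} with p = 0.97
C(3,2)·0.97^2·0.03^1 = 0.084681
C(3,3)·0.97^3·0.03^0 = 0.912673
Sum = 0.9974

0.9974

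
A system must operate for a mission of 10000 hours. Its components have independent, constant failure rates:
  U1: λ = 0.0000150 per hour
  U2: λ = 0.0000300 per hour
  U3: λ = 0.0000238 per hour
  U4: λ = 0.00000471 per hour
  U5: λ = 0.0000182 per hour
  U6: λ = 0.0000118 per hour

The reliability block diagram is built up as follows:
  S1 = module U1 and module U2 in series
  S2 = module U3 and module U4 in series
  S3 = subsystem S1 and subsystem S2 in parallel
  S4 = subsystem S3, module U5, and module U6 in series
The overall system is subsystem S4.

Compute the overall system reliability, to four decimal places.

R(U1) = exp(−0.0000150 × 10000) = 0.860708
R(U2) = exp(−0.0000300 × 10000) = 0.740818
R(U3) = exp(−0.0000238 × 10000) = 0.788203
R(U4) = exp(−0.00000471 × 10000) = 0.953992
R(U5) = exp(−0.0000182 × 10000) = 0.833601
R(U6) = exp(−0.0000118 × 10000) = 0.888696
Series (U1 and U2): 0.860708 × 0.740818 = 0.637628
Series (U3 and U4): 0.788203 × 0.953992 = 0.751939
Parallel ([0.637628] and [0.751939]): 1 − (1 − 0.637628)(1 − 0.751939) = 0.910110
Series ([0.910110], U5, and U6): 0.910110 × 0.833601 × 0.888696 = 0.6742

0.6742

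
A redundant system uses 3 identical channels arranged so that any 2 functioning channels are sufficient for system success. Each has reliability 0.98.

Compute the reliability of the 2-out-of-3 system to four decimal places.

R = Σ_{i=2}^{3} C(3,i) p^i (1−p)^{3−i} with p = 0.98
C(3,2)·0.98^2·0.02^1 = 0.057624
C(3,3)·0.98^3·0.02^0 = 0.941192
Sum = 0.9988

0.9988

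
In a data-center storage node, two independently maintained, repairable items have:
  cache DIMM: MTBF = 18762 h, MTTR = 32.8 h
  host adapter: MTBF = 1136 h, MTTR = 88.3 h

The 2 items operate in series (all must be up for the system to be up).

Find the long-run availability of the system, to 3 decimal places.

A(cache DIMM) = MTBF/(MTBF+MTTR) = 18762/(18762+32.8) = 0.998255
A(host adapter) = MTBF/(MTBF+MTTR) = 1136/(1136+88.3) = 0.927877
Series availability: 0.998255 × 0.927877 = 0.926

0.926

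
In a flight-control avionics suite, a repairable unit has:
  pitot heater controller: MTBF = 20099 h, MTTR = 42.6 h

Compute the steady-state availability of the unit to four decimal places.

0.9979

A(pitot heater controller) = MTBF/(MTBF+MTTR) = 20099/(20099+42.6) = 0.9979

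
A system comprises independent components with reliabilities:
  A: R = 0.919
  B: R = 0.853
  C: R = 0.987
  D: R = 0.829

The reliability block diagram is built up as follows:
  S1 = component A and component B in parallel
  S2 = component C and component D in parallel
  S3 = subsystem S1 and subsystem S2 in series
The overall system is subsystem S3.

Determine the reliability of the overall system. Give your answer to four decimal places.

0.9859

Parallel (A and B): 1 − (1 − 0.919000)(1 − 0.853000) = 0.988093
Parallel (C and D): 1 − (1 − 0.987000)(1 − 0.829000) = 0.997777
Series ([0.988093] and [0.997777]): 0.988093 × 0.997777 = 0.9859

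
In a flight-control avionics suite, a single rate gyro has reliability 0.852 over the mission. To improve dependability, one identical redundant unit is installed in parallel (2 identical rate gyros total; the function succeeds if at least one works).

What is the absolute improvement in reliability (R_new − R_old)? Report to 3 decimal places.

R_before = 0.852
R_after = 1 − (1 − 0.852)^2 = 0.978
ΔR = 0.978 − 0.852 = 0.126

0.126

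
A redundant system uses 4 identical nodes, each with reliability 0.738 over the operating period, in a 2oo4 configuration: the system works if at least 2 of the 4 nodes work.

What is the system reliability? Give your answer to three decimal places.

R = Σ_{i=2}^{4} C(4,i) p^i (1−p)^{4−i} with p = 0.738
C(4,2)·0.738^2·0.262^2 = 0.22432
C(4,3)·0.738^3·0.262^1 = 0.42124
C(4,4)·0.738^4·0.262^0 = 0.29664
Sum = 0.942

0.942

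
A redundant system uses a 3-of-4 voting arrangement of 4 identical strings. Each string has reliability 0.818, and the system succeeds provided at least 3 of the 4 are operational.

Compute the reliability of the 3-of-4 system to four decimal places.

0.8462

R = Σ_{i=3}^{4} C(4,i) p^i (1−p)^{4−i} with p = 0.818
C(4,3)·0.818^3·0.182^1 = 0.398466
C(4,4)·0.818^4·0.182^0 = 0.447727
Sum = 0.8462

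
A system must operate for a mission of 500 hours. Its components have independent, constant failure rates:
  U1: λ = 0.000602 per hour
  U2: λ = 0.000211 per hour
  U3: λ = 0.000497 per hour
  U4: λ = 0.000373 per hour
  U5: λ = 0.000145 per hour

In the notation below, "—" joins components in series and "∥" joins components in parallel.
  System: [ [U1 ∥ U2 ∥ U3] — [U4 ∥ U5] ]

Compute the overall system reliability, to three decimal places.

0.982

R(U1) = exp(−0.000602 × 500) = 0.74008
R(U2) = exp(−0.000211 × 500) = 0.89987
R(U3) = exp(−0.000497 × 500) = 0.77997
R(U4) = exp(−0.000373 × 500) = 0.82986
R(U5) = exp(−0.000145 × 500) = 0.93007
Parallel (U1, U2, and U3): 1 − (1 − 0.74008)(1 − 0.89987)(1 − 0.77997) = 0.99427
Parallel (U4 and U5): 1 − (1 − 0.82986)(1 − 0.93007) = 0.98810
Series ([0.99427] and [0.98810]): 0.99427 × 0.98810 = 0.982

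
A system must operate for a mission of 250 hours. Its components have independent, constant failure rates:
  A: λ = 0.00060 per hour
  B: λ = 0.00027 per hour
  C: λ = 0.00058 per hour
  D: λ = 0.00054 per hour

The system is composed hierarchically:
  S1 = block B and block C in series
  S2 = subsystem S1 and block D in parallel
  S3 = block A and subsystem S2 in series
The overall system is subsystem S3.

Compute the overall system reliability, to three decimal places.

0.840

R(A) = exp(−0.00060 × 250) = 0.86071
R(B) = exp(−0.00027 × 250) = 0.93473
R(C) = exp(−0.00058 × 250) = 0.86502
R(D) = exp(−0.00054 × 250) = 0.87372
Series (B and C): 0.93473 × 0.86502 = 0.80856
Parallel ([0.80856] and D): 1 − (1 − 0.80856)(1 − 0.87372) = 0.97582
Series (A and [0.97582]): 0.86071 × 0.97582 = 0.840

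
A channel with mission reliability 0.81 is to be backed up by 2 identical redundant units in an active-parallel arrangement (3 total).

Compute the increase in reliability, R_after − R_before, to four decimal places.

0.1831

R_before = 0.81
R_after = 1 − (1 − 0.81)^3 = 0.9931
ΔR = 0.9931 − 0.81 = 0.1831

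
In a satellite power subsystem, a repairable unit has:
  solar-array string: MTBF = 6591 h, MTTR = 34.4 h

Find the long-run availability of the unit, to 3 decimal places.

0.995

A(solar-array string) = MTBF/(MTBF+MTTR) = 6591/(6591+34.4) = 0.995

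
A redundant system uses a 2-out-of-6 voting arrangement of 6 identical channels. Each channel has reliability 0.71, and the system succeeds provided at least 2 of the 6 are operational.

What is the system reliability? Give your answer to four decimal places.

0.9907

R = Σ_{i=2}^{6} C(6,i) p^i (1−p)^{6−i} with p = 0.71
C(6,2)·0.71^2·0.29^4 = 0.053481
C(6,3)·0.71^3·0.29^3 = 0.174582
C(6,4)·0.71^4·0.29^2 = 0.320568
C(6,5)·0.71^5·0.29^1 = 0.313936
C(6,6)·0.71^6·0.29^0 = 0.128100
Sum = 0.9907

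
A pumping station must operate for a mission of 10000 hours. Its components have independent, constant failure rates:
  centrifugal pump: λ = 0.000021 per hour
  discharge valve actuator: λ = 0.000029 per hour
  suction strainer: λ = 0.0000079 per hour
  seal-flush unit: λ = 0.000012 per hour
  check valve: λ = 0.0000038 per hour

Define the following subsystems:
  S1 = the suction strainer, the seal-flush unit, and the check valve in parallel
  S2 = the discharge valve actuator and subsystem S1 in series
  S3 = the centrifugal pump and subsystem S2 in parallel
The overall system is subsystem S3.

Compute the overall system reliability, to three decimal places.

R(centrifugal pump) = exp(−0.000021 × 10000) = 0.81058
R(discharge valve actuator) = exp(−0.000029 × 10000) = 0.74826
R(suction strainer) = exp(−0.0000079 × 10000) = 0.92404
R(seal-flush unit) = exp(−0.000012 × 10000) = 0.88692
R(check valve) = exp(−0.0000038 × 10000) = 0.96271
Parallel (suction strainer, seal-flush unit, and check valve): 1 − (1 − 0.92404)(1 − 0.88692)(1 − 0.96271) = 0.99968
Series (discharge valve actuator and [0.99968]): 0.74826 × 0.99968 = 0.74802
Parallel (centrifugal pump and [0.74802]): 1 − (1 − 0.81058)(1 − 0.74802) = 0.952

0.952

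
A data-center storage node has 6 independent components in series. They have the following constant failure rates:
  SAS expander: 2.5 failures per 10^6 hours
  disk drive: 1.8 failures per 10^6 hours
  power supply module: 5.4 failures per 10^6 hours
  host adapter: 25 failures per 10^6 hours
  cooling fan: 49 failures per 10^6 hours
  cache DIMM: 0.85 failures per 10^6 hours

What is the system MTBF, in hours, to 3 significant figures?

Series of exponential components: λ_sys = Σ λ_i
λ_sys = 0.0000025 + 0.0000018 + 0.0000054 + 0.000025 + 0.000049 + 0.00000085 = 8.4550e-05 /h
MTBF = 1 / λ_sys = 11800 h

11800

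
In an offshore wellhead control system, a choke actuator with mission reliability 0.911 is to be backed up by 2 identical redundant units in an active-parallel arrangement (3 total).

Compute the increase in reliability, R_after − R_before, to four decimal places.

R_before = 0.911
R_after = 1 − (1 − 0.911)^3 = 0.9993
ΔR = 0.9993 − 0.911 = 0.0883

0.0883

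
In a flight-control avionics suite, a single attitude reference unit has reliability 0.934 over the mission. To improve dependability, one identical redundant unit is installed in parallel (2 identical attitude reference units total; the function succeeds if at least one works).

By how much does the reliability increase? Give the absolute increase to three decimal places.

0.062

R_before = 0.934
R_after = 1 − (1 − 0.934)^2 = 0.996
ΔR = 0.996 − 0.934 = 0.062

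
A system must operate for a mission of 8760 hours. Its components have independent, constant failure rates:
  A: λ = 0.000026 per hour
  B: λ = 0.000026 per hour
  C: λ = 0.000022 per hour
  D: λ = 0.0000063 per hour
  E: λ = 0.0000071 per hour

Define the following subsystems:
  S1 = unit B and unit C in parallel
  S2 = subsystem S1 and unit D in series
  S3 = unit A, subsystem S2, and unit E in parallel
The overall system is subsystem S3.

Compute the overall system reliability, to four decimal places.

R(A) = exp(−0.000026 × 8760) = 0.796315
R(B) = exp(−0.000026 × 8760) = 0.796315
R(C) = exp(−0.000022 × 8760) = 0.824713
R(D) = exp(−0.0000063 × 8760) = 0.946307
R(E) = exp(−0.0000071 × 8760) = 0.939699
Parallel (B and C): 1 − (1 − 0.796315)(1 − 0.824713) = 0.964297
Series ([0.964297] and D): 0.964297 × 0.946307 = 0.912521
Parallel (A, [0.912521], and E): 1 − (1 − 0.796315)(1 − 0.912521)(1 − 0.939699) = 0.9989

0.9989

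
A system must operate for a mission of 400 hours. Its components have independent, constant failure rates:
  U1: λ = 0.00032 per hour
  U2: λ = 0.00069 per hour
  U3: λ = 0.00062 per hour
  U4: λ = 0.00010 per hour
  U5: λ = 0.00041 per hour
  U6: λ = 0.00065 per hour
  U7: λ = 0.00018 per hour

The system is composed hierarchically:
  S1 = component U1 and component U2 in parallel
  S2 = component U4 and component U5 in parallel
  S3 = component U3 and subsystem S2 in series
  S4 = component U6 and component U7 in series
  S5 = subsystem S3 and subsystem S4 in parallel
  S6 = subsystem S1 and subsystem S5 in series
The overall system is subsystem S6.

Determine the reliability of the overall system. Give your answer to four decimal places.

R(U1) = exp(−0.00032 × 400) = 0.879853
R(U2) = exp(−0.00069 × 400) = 0.758813
R(U3) = exp(−0.00062 × 400) = 0.780360
R(U4) = exp(−0.00010 × 400) = 0.960789
R(U5) = exp(−0.00041 × 400) = 0.848742
R(U6) = exp(−0.00065 × 400) = 0.771052
R(U7) = exp(−0.00018 × 400) = 0.930531
Parallel (U1 and U2): 1 − (1 − 0.879853)(1 − 0.758813) = 0.971022
Parallel (U4 and U5): 1 − (1 − 0.960789)(1 − 0.848742) = 0.994069
Series (U3 and [0.994069]): 0.780360 × 0.994069 = 0.775732
Series (U6 and U7): 0.771052 × 0.930531 = 0.717488
Parallel ([0.775732] and [0.717488]): 1 − (1 − 0.775732)(1 − 0.717488) = 0.936642
Series ([0.971022] and [0.936642]): 0.971022 × 0.936642 = 0.9095

0.9095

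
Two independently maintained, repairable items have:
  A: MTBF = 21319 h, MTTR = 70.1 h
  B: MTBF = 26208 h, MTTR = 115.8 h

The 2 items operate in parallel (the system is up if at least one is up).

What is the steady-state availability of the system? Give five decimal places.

0.99999

A(A) = MTBF/(MTBF+MTTR) = 21319/(21319+70.1) = 0.996723
A(B) = MTBF/(MTBF+MTTR) = 26208/(26208+115.8) = 0.995601
Parallel availability: 1 − (1 − 0.996723)(1 − 0.995601) = 0.99999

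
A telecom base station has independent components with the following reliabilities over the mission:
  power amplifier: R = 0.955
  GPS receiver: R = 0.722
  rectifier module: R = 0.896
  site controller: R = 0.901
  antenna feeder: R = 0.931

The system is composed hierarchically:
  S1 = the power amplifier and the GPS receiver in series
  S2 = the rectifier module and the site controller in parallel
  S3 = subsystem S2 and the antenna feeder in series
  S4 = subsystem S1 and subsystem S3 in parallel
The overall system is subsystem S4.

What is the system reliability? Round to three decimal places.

0.976

Series (power amplifier and GPS receiver): 0.95500 × 0.72200 = 0.68951
Parallel (rectifier module and site controller): 1 − (1 − 0.89600)(1 − 0.90100) = 0.98970
Series ([0.98970] and antenna feeder): 0.98970 × 0.93100 = 0.92141
Parallel ([0.68951] and [0.92141]): 1 − (1 − 0.68951)(1 − 0.92141) = 0.976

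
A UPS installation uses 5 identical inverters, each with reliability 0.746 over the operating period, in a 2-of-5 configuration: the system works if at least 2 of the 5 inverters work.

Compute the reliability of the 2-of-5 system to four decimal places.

R = Σ_{i=2}^{5} C(5,i) p^i (1−p)^{5−i} with p = 0.746
C(5,2)·0.746^2·0.254^3 = 0.091197
C(5,3)·0.746^3·0.254^2 = 0.267845
C(5,4)·0.746^4·0.254^1 = 0.393332
C(5,5)·0.746^5·0.254^0 = 0.231044
Sum = 0.9834

0.9834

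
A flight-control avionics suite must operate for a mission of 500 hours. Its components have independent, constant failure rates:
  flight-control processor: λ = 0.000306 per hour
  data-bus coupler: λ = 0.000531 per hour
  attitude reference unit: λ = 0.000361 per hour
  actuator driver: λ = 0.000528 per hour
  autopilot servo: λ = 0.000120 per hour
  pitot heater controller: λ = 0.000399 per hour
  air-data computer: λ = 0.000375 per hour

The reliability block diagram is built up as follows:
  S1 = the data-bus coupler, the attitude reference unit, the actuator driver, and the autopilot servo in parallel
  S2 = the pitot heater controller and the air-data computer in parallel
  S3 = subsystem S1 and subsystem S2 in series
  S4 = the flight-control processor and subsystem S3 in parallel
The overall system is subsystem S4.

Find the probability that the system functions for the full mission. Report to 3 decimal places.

0.996

R(flight-control processor) = exp(−0.000306 × 500) = 0.85813
R(data-bus coupler) = exp(−0.000531 × 500) = 0.76682
R(attitude reference unit) = exp(−0.000361 × 500) = 0.83485
R(actuator driver) = exp(−0.000528 × 500) = 0.76797
R(autopilot servo) = exp(−0.000120 × 500) = 0.94176
R(pitot heater controller) = exp(−0.000399 × 500) = 0.81914
R(air-data computer) = exp(−0.000375 × 500) = 0.82903
Parallel (data-bus coupler, attitude reference unit, actuator driver, and autopilot servo): 1 − (1 − 0.76682)(1 − 0.83485)(1 − 0.76797)(1 − 0.94176) = 0.99948
Parallel (pitot heater controller and air-data computer): 1 − (1 − 0.81914)(1 − 0.82903) = 0.96908
Series ([0.99948] and [0.96908]): 0.99948 × 0.96908 = 0.96858
Parallel (flight-control processor and [0.96858]): 1 − (1 − 0.85813)(1 − 0.96858) = 0.996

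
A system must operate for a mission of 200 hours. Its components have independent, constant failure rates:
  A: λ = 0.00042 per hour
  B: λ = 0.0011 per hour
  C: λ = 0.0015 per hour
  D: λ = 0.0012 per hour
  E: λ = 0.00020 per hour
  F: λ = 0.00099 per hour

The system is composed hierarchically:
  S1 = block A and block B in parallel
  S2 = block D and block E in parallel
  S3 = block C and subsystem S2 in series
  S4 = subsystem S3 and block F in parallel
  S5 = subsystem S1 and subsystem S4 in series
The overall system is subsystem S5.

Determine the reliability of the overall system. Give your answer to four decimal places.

R(A) = exp(−0.00042 × 200) = 0.919431
R(B) = exp(−0.0011 × 200) = 0.802519
R(C) = exp(−0.0015 × 200) = 0.740818
R(D) = exp(−0.0012 × 200) = 0.786628
R(E) = exp(−0.00020 × 200) = 0.960789
R(F) = exp(−0.00099 × 200) = 0.820370
Parallel (A and B): 1 − (1 − 0.919431)(1 − 0.802519) = 0.984089
Parallel (D and E): 1 − (1 − 0.786628)(1 − 0.960789) = 0.991633
Series (C and [0.991633]): 0.740818 × 0.991633 = 0.734620
Parallel ([0.734620] and F): 1 − (1 − 0.734620)(1 − 0.820370) = 0.952330
Series ([0.984089] and [0.952330]): 0.984089 × 0.952330 = 0.9372

0.9372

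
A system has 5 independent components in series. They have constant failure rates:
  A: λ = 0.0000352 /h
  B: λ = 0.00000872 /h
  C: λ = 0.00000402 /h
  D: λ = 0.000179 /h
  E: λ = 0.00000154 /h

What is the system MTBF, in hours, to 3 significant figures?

4380

Series of exponential components: λ_sys = Σ λ_i
λ_sys = 0.0000352 + 0.00000872 + 0.00000402 + 0.000179 + 0.00000154 = 2.2848e-04 /h
MTBF = 1 / λ_sys = 4380 h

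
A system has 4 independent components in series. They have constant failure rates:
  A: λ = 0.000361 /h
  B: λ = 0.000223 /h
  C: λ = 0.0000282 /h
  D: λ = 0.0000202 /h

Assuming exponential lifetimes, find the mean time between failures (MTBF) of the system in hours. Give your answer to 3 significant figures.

Series of exponential components: λ_sys = Σ λ_i
λ_sys = 0.000361 + 0.000223 + 0.0000282 + 0.0000202 = 6.3240e-04 /h
MTBF = 1 / λ_sys = 1580 h

1580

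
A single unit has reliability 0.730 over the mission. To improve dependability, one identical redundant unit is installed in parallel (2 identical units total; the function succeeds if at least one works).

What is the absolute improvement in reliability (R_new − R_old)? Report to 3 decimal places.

0.197

R_before = 0.730
R_after = 1 − (1 − 0.730)^2 = 0.927
ΔR = 0.927 − 0.730 = 0.197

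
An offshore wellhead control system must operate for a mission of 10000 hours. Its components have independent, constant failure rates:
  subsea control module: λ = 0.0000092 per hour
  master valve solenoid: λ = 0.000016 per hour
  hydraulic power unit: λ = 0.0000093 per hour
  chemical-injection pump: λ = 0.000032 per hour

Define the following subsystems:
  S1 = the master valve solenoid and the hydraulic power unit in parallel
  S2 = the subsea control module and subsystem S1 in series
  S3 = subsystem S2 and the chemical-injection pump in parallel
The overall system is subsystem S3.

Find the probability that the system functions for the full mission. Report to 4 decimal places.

R(subsea control module) = exp(−0.0000092 × 10000) = 0.912105
R(master valve solenoid) = exp(−0.000016 × 10000) = 0.852144
R(hydraulic power unit) = exp(−0.0000093 × 10000) = 0.911194
R(chemical-injection pump) = exp(−0.000032 × 10000) = 0.726149
Parallel (master valve solenoid and hydraulic power unit): 1 − (1 − 0.852144)(1 − 0.911194) = 0.986870
Series (subsea control module and [0.986870]): 0.912105 × 0.986870 = 0.900129
Parallel ([0.900129] and chemical-injection pump): 1 − (1 − 0.900129)(1 − 0.726149) = 0.9727

0.9727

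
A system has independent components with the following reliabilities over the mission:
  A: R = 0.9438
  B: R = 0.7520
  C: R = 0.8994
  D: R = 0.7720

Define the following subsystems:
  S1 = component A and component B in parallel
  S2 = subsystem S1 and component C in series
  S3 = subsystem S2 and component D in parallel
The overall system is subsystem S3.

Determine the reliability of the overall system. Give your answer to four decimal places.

0.9742

Parallel (A and B): 1 − (1 − 0.943800)(1 − 0.752000) = 0.986062
Series ([0.986062] and C): 0.986062 × 0.899400 = 0.886864
Parallel ([0.886864] and D): 1 − (1 − 0.886864)(1 − 0.772000) = 0.9742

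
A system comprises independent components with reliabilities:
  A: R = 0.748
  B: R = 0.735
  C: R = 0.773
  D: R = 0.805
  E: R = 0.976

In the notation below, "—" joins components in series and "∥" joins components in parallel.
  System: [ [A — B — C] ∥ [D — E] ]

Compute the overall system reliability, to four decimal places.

0.8768

Series (A, B, and C): 0.748000 × 0.735000 × 0.773000 = 0.424980
Series (D and E): 0.805000 × 0.976000 = 0.785680
Parallel ([0.424980] and [0.785680]): 1 − (1 − 0.424980)(1 − 0.785680) = 0.8768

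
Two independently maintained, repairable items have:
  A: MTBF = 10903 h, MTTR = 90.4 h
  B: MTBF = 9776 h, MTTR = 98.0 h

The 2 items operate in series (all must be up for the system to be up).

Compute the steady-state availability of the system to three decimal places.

A(A) = MTBF/(MTBF+MTTR) = 10903/(10903+90.4) = 0.991777
A(B) = MTBF/(MTBF+MTTR) = 9776/(9776+98.0) = 0.990075
Series availability: 0.991777 × 0.990075 = 0.982

0.982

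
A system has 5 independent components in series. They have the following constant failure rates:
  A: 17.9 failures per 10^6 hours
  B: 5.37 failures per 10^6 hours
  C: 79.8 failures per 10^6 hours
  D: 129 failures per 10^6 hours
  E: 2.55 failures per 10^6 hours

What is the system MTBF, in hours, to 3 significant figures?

4260

Series of exponential components: λ_sys = Σ λ_i
λ_sys = 0.0000179 + 0.00000537 + 0.0000798 + 0.000129 + 0.00000255 = 2.3462e-04 /h
MTBF = 1 / λ_sys = 4260 h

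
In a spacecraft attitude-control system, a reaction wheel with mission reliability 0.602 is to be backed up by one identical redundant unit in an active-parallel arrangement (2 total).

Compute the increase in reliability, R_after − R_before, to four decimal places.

0.2396

R_before = 0.602
R_after = 1 − (1 − 0.602)^2 = 0.8416
ΔR = 0.8416 − 0.602 = 0.2396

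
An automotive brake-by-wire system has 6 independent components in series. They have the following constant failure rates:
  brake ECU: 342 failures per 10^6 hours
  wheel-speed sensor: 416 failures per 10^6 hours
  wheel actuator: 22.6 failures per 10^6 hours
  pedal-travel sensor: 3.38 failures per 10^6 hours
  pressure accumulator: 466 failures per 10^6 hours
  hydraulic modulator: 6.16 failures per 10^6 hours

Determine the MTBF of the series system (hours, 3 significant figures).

796

Series of exponential components: λ_sys = Σ λ_i
λ_sys = 0.000342 + 0.000416 + 0.0000226 + 0.00000338 + 0.000466 + 0.00000616 = 1.2561e-03 /h
MTBF = 1 / λ_sys = 796 h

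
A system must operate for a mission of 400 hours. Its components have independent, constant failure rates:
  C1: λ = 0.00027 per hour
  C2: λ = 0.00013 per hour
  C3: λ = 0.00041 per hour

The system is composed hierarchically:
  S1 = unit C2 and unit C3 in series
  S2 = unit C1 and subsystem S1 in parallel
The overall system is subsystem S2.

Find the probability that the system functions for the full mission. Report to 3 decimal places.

0.980

R(C1) = exp(−0.00027 × 400) = 0.89763
R(C2) = exp(−0.00013 × 400) = 0.94933
R(C3) = exp(−0.00041 × 400) = 0.84874
Series (C2 and C3): 0.94933 × 0.84874 = 0.80573
Parallel (C1 and [0.80573]): 1 − (1 − 0.89763)(1 − 0.80573) = 0.980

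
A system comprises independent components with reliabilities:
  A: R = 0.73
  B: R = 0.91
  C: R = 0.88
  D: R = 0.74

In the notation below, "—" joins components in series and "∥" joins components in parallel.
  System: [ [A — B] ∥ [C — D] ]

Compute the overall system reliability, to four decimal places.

0.8829

Series (A and B): 0.730000 × 0.910000 = 0.664300
Series (C and D): 0.880000 × 0.740000 = 0.651200
Parallel ([0.664300] and [0.651200]): 1 − (1 − 0.664300)(1 − 0.651200) = 0.8829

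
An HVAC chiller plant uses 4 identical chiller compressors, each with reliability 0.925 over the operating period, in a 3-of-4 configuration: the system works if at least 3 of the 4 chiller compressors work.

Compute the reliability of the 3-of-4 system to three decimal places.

R = Σ_{i=3}^{4} C(4,i) p^i (1−p)^{4−i} with p = 0.925
C(4,3)·0.925^3·0.075^1 = 0.23744
C(4,4)·0.925^4·0.075^0 = 0.73209
Sum = 0.970

0.970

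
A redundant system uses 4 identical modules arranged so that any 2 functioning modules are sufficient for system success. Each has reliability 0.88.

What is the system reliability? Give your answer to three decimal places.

R = Σ_{i=2}^{4} C(4,i) p^i (1−p)^{4−i} with p = 0.88
C(4,2)·0.88^2·0.12^2 = 0.06691
C(4,3)·0.88^3·0.12^1 = 0.32711
C(4,4)·0.88^4·0.12^0 = 0.59970
Sum = 0.994

0.994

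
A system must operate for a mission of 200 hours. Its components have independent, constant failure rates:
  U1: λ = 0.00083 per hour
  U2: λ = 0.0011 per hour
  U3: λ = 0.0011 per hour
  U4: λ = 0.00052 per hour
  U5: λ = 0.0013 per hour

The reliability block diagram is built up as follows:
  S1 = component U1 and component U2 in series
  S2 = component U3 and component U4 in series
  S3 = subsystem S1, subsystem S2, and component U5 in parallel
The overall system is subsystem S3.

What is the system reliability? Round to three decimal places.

R(U1) = exp(−0.00083 × 200) = 0.84705
R(U2) = exp(−0.0011 × 200) = 0.80252
R(U3) = exp(−0.0011 × 200) = 0.80252
R(U4) = exp(−0.00052 × 200) = 0.90123
R(U5) = exp(−0.0013 × 200) = 0.77105
Series (U1 and U2): 0.84705 × 0.80252 = 0.67977
Series (U3 and U4): 0.80252 × 0.90123 = 0.72326
Parallel ([0.67977], [0.72326], and U5): 1 − (1 − 0.67977)(1 − 0.72326)(1 − 0.77105) = 0.980

0.980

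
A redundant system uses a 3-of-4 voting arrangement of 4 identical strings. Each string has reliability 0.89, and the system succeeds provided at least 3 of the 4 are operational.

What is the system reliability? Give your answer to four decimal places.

R = Σ_{i=3}^{4} C(4,i) p^i (1−p)^{4−i} with p = 0.89
C(4,3)·0.89^3·0.11^1 = 0.310186
C(4,4)·0.89^4·0.11^0 = 0.627422
Sum = 0.9376

0.9376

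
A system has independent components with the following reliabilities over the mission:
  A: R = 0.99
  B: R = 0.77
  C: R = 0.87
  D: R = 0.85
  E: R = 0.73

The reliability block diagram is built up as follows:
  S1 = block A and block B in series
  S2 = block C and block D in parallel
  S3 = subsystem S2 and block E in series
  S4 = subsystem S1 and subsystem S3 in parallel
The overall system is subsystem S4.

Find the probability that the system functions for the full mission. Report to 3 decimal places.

Series (A and B): 0.99000 × 0.77000 = 0.76230
Parallel (C and D): 1 − (1 − 0.87000)(1 − 0.85000) = 0.98050
Series ([0.98050] and E): 0.98050 × 0.73000 = 0.71577
Parallel ([0.76230] and [0.71577]): 1 − (1 − 0.76230)(1 − 0.71577) = 0.932

0.932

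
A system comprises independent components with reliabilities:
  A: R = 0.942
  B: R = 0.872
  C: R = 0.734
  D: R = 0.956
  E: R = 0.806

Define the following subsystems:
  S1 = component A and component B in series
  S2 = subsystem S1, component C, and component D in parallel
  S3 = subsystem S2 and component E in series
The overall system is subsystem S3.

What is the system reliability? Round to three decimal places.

0.804

Series (A and B): 0.94200 × 0.87200 = 0.82142
Parallel ([0.82142], C, and D): 1 − (1 − 0.82142)(1 − 0.73400)(1 − 0.95600) = 0.99791
Series ([0.99791] and E): 0.99791 × 0.80600 = 0.804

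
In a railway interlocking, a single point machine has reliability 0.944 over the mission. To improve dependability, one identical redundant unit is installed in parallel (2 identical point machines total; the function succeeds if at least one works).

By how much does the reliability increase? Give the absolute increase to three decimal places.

0.053

R_before = 0.944
R_after = 1 − (1 − 0.944)^2 = 0.997
ΔR = 0.997 − 0.944 = 0.053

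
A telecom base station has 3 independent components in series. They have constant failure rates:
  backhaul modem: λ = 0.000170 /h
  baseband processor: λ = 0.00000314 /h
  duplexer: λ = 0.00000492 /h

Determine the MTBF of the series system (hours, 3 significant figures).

Series of exponential components: λ_sys = Σ λ_i
λ_sys = 0.000170 + 0.00000314 + 0.00000492 = 1.7806e-04 /h
MTBF = 1 / λ_sys = 5620 h

5620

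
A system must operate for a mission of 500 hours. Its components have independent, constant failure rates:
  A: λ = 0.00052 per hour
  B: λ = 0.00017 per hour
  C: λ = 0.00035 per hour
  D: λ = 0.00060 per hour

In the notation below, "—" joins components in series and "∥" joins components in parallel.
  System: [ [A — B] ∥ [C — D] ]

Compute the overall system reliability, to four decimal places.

0.8897

R(A) = exp(−0.00052 × 500) = 0.771052
R(B) = exp(−0.00017 × 500) = 0.918512
R(C) = exp(−0.00035 × 500) = 0.839457
R(D) = exp(−0.00060 × 500) = 0.740818
Series (A and B): 0.771052 × 0.918512 = 0.708221
Series (C and D): 0.839457 × 0.740818 = 0.621885
Parallel ([0.708221] and [0.621885]): 1 − (1 − 0.708221)(1 − 0.621885) = 0.8897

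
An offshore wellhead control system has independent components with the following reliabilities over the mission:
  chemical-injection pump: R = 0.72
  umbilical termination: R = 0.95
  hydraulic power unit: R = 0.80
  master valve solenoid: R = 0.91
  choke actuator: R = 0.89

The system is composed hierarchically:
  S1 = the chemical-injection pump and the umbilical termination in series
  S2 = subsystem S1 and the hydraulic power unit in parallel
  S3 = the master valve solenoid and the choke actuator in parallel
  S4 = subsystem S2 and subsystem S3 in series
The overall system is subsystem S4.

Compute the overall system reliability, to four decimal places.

Series (chemical-injection pump and umbilical termination): 0.720000 × 0.950000 = 0.684000
Parallel ([0.684000] and hydraulic power unit): 1 − (1 − 0.684000)(1 − 0.800000) = 0.936800
Parallel (master valve solenoid and choke actuator): 1 − (1 − 0.910000)(1 − 0.890000) = 0.990100
Series ([0.936800] and [0.990100]): 0.936800 × 0.990100 = 0.9275

0.9275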